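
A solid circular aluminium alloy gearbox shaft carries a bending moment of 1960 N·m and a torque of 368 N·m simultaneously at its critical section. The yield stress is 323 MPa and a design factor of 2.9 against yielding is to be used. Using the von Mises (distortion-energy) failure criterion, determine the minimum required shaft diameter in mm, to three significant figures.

d = 56.6 mm

σ_allow = σ_y/n = 323/2.9 = 111.4 MPa.
For a solid shaft σ_b = 32M/(πd³) and τ = 16T/(πd³), so the von Mises stress is σ' = (16/πd³)·√(4M²+3T²).
√(4M²+3T²) = √(4×(1.960×10^6)² + 3×(368000)²) = 3.971×10^6 N·mm.
d³ = 16×3.971×10^6/(π×111.4) = 181600 mm³.
d = 56.63 mm.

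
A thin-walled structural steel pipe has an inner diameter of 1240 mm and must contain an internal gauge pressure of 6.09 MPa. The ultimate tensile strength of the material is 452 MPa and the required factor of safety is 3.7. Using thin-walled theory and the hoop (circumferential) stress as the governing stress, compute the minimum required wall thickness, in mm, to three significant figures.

σ_allow = 452/3.7 = 122.2 MPa.
Hoop stress σ_h = pD/(2t), so t = pD/(2σ_allow) = 6.09×1240/(2×122.2) = 30.91 mm.

t = 30.9 mm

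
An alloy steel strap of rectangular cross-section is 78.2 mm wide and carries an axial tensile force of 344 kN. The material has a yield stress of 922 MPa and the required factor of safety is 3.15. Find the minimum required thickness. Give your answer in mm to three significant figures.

σ_allow = 922/3.15 = 292.7 MPa.
Required area A = F/σ_allow = 344000/292.7 = 1175 mm².
t = A/w = 1175/78.2 = 15.03 mm.

t = 15.0 mm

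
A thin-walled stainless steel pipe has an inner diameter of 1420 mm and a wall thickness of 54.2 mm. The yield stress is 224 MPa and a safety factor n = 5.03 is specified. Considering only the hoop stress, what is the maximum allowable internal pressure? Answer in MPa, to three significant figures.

p_allow = 3.40 MPa

σ_allow = 224/5.03 = 44.53 MPa.
σ_h = pD/(2t) → p_allow = 2σ_allow t/D = 2×44.53×54.2/1420 = 3.400 MPa.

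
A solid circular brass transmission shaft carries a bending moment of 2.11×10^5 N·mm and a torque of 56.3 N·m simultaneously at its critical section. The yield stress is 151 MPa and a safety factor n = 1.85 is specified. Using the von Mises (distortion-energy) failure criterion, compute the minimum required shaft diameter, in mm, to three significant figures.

d = 30.0 mm

σ_allow = σ_y/n = 151/1.85 = 81.62 MPa.
For a solid shaft σ_b = 32M/(πd³) and τ = 16T/(πd³), so the von Mises stress is σ' = (16/πd³)·√(4M²+3T²).
√(4M²+3T²) = √(4×(211000)² + 3×(56300)²) = 433100 N·mm.
d³ = 16×433100/(π×81.62) = 27030 mm³.
d = 30.01 mm.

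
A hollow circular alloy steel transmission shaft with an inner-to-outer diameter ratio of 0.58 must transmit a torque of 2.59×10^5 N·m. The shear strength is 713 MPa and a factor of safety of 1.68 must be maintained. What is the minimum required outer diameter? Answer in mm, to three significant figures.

τ_allow = 713/1.68 = 424.4 MPa.
For a hollow shaft τ = 16T/[πd_o³(1−k⁴)] with k = 0.58, so 1−k⁴ = 0.8868.
d_o³ = 16T/[π τ_allow (1−k⁴)] = 16×2.5900×10^8/(π×424.4×0.8868) = 3.505×10^6 mm³.
d_o = 151.9 mm.

d_o = 152 mm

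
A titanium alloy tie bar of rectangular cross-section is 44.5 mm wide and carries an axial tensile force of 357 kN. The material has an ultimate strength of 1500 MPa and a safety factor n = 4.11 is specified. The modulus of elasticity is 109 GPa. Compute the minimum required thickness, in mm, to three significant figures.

t = 22.0 mm

σ_allow = 1500/4.11 = 365.0 MPa.
Required area A = F/σ_allow = 357000/365.0 = 978.2 mm².
t = A/w = 978.2/44.5 = 21.98 mm.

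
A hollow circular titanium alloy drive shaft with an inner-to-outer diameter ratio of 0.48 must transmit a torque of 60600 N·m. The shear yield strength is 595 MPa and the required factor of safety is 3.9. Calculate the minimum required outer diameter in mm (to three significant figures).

d_o = 129 mm

τ_allow = 595/3.9 = 152.6 MPa.
For a hollow shaft τ = 16T/[πd_o³(1−k⁴)] with k = 0.48, so 1−k⁴ = 0.9469.
d_o³ = 16T/[π τ_allow (1−k⁴)] = 16×6.0600×10^7/(π×152.6×0.9469) = 2.136×10^6 mm³.
d_o = 128.8 mm.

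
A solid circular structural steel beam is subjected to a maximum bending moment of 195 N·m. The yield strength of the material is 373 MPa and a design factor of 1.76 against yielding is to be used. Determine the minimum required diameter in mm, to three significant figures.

σ_allow = 373/1.76 = 211.9 MPa.
For a solid circular section σ = 32M/(πd³), so d³ = 32M/(π σ_allow) = 32×195000/(π×211.9) = 9372 mm³.
d = 21.08 mm.

d = 21.1 mm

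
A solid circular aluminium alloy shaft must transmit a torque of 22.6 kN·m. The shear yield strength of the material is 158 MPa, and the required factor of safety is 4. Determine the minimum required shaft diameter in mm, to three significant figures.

Allowable shear stress τ_allow = 158/4 = 39.50 MPa.
For a solid shaft τ = 16T/(πd³), so d³ = 16T/(π τ_allow) = 16×2.2600×10^7/(π×39.50) = 2.914×10^6 mm³.
d = (2.914×10^6)^(1/3) = 142.8 mm.

d = 143 mm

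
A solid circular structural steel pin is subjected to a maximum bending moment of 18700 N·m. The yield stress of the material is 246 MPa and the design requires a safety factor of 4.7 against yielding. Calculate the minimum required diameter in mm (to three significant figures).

d = 154 mm

σ_allow = 246/4.7 = 52.34 MPa.
For a solid circular section σ = 32M/(πd³), so d³ = 32M/(π σ_allow) = 32×1.8700×10^7/(π×52.34) = 3.639×10^6 mm³.
d = 153.8 mm.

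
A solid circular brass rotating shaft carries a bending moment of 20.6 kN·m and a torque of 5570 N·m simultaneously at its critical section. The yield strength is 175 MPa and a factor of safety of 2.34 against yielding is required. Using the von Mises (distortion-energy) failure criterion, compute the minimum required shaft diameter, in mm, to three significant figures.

d = 142 mm

σ_allow = σ_y/n = 175/2.34 = 74.79 MPa.
For a solid shaft σ_b = 32M/(πd³) and τ = 16T/(πd³), so the von Mises stress is σ' = (16/πd³)·√(4M²+3T²).
√(4M²+3T²) = √(4×(2.060×10^7)² + 3×(5.570×10^6)²) = 4.231×10^7 N·mm.
d³ = 16×4.231×10^7/(π×74.79) = 2.882×10^6 mm³.
d = 142.3 mm.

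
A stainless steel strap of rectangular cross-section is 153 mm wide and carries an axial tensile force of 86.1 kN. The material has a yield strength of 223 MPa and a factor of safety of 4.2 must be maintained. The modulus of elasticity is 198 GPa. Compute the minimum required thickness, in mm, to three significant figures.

σ_allow = 223/4.2 = 53.10 MPa.
Required area A = F/σ_allow = 86100/53.10 = 1622 mm².
t = A/w = 1622/153 = 10.60 mm.

t = 10.6 mm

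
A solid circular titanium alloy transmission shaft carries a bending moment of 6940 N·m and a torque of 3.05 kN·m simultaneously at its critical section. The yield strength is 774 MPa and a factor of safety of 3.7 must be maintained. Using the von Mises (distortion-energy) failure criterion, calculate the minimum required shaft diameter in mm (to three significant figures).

d = 71.2 mm

σ_allow = σ_y/n = 774/3.7 = 209.2 MPa.
For a solid shaft σ_b = 32M/(πd³) and τ = 16T/(πd³), so the von Mises stress is σ' = (16/πd³)·√(4M²+3T²).
√(4M²+3T²) = √(4×(6.940×10^6)² + 3×(3.050×10^6)²) = 1.485×10^7 N·mm.
d³ = 16×1.485×10^7/(π×209.2) = 361600 mm³.
d = 71.24 mm.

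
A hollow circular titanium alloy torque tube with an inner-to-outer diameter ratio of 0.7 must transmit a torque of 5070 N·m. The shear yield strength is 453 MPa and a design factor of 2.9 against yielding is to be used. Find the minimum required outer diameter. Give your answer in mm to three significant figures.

τ_allow = 453/2.9 = 156.2 MPa.
For a hollow shaft τ = 16T/[πd_o³(1−k⁴)] with k = 0.7, so 1−k⁴ = 0.7599.
d_o³ = 16T/[π τ_allow (1−k⁴)] = 16×5070000/(π×156.2×0.7599) = 217500 mm³.
d_o = 60.14 mm.

d_o = 60.1 mm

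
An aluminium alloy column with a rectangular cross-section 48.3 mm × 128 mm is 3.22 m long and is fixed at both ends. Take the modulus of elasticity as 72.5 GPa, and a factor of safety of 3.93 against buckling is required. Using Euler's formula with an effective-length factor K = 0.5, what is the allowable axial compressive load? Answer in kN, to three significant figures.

Buckling occurs about the weak axis: I_min = h·b³/12 = 128×48.3³/12 = 1.202×10^6 mm⁴ (b = 48.3 mm is the smaller dimension).
Effective length L_e = KL = 0.5×3.22 m = 1610 mm.
Euler critical load P_cr = π²EI/L_e² = π²×72500×1.202×10^6/1610² = 331800 N.
P_allow = P_cr/n = 331800/3.93 = 84420 N.

P_allow = 84.4 kN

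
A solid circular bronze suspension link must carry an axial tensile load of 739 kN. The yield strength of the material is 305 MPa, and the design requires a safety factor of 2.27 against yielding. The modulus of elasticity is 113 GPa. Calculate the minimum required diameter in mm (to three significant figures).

Allowable stress σ_allow = 305/2.27 = 134.4 MPa.
Required area A = F/σ_allow = 739000/134.4 = 5500 mm².
A = πd²/4 → d = √(4A/π) = 83.68 mm.

d = 83.7 mm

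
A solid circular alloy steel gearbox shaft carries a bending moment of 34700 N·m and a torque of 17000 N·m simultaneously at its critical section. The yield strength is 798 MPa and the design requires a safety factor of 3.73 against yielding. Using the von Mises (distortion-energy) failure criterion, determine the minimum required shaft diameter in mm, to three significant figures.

σ_allow = σ_y/n = 798/3.73 = 213.9 MPa.
For a solid shaft σ_b = 32M/(πd³) and τ = 16T/(πd³), so the von Mises stress is σ' = (16/πd³)·√(4M²+3T²).
√(4M²+3T²) = √(4×(3.470×10^7)² + 3×(1.700×10^7)²) = 7.539×10^7 N·mm.
d³ = 16×7.539×10^7/(π×213.9) = 1.795×10^6 mm³.
d = 121.5 mm.

d = 122 mm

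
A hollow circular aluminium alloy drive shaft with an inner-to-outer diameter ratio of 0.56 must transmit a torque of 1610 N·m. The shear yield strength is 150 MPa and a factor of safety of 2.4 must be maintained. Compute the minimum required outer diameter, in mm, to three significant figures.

τ_allow = 150/2.4 = 62.50 MPa.
For a hollow shaft τ = 16T/[πd_o³(1−k⁴)] with k = 0.56, so 1−k⁴ = 0.9017.
d_o³ = 16T/[π τ_allow (1−k⁴)] = 16×1610000/(π×62.50×0.9017) = 145500 mm³.
d_o = 52.60 mm.

d_o = 52.6 mm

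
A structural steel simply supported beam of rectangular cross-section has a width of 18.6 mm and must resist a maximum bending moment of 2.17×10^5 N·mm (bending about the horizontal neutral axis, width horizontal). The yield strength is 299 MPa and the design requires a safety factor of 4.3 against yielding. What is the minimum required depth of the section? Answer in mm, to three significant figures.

h = 31.7 mm

σ_allow = 299/4.3 = 69.53 MPa.
For a rectangular section σ = 6M/(bh²), so h² = 6M/(b σ_allow) = 6×217000/(18.6×69.53) = 1007 mm².
h = 31.73 mm.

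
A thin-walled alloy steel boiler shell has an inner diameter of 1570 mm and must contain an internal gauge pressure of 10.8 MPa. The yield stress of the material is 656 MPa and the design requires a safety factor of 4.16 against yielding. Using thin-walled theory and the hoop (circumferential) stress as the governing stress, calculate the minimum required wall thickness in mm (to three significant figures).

t = 53.8 mm

σ_allow = 656/4.16 = 157.7 MPa.
Hoop stress σ_h = pD/(2t), so t = pD/(2σ_allow) = 10.8×1570/(2×157.7) = 53.76 mm.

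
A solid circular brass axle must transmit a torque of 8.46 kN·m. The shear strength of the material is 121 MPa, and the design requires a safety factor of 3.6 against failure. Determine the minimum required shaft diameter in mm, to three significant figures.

Allowable shear stress τ_allow = 121/3.6 = 33.61 MPa.
For a solid shaft τ = 16T/(πd³), so d³ = 16T/(π τ_allow) = 16×8460000/(π×33.61) = 1.282×10^6 mm³.
d = (1.282×10^6)^(1/3) = 108.6 mm.

d = 109 mm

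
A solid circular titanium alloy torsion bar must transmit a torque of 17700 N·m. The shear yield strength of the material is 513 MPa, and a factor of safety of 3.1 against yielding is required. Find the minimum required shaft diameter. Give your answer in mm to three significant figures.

Allowable shear stress τ_allow = 513/3.1 = 165.5 MPa.
For a solid shaft τ = 16T/(πd³), so d³ = 16T/(π τ_allow) = 16×1.7700×10^7/(π×165.5) = 544700 mm³.
d = (544700)^(1/3) = 81.67 mm.

d = 81.7 mm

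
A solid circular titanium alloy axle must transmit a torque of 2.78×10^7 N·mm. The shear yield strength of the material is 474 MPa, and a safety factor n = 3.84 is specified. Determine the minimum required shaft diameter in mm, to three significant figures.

Allowable shear stress τ_allow = 474/3.84 = 123.4 MPa.
For a solid shaft τ = 16T/(πd³), so d³ = 16T/(π τ_allow) = 16×2.7800×10^7/(π×123.4) = 1.147×10^6 mm³.
d = (1.147×10^6)^(1/3) = 104.7 mm.

d = 105 mm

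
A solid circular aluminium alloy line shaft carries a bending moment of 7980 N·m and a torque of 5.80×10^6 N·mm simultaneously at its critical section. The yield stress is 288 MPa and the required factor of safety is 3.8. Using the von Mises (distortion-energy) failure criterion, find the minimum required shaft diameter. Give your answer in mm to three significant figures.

σ_allow = σ_y/n = 288/3.8 = 75.79 MPa.
For a solid shaft σ_b = 32M/(πd³) and τ = 16T/(πd³), so the von Mises stress is σ' = (16/πd³)·√(4M²+3T²).
√(4M²+3T²) = √(4×(7.980×10^6)² + 3×(5.800×10^6)²) = 1.886×10^7 N·mm.
d³ = 16×1.886×10^7/(π×75.79) = 1.267×10^6 mm³.
d = 108.2 mm.

d = 108 mm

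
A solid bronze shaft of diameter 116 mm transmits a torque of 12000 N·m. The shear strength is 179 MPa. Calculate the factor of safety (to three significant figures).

τ = 16T/(πd³) = 16×1.2000×10^7/(π×116³) = 39.15 MPa.
n = τ_limit/τ = 179/39.15 = 4.572.

n = 4.57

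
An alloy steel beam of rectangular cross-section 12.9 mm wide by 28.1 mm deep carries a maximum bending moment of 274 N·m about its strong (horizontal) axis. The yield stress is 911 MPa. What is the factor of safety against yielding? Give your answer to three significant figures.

Section modulus S = bh²/6 = 12.9×28.1²/6 = 1698 mm³.
σ = M/S = 274000/1698 = 161.4 MPa.
n = 911/161.4 = 5.644.

n = 5.64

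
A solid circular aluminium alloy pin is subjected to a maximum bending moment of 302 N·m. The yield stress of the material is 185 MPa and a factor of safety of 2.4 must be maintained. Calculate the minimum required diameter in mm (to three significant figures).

d = 34.2 mm

σ_allow = 185/2.4 = 77.08 MPa.
For a solid circular section σ = 32M/(πd³), so d³ = 32M/(π σ_allow) = 32×302000/(π×77.08) = 39910 mm³.
d = 34.17 mm.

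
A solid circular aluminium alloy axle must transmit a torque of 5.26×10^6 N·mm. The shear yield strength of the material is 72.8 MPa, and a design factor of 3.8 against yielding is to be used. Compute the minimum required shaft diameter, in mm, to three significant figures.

d = 112 mm

Allowable shear stress τ_allow = 72.8/3.8 = 19.16 MPa.
For a solid shaft τ = 16T/(πd³), so d³ = 16T/(π τ_allow) = 16×5260000/(π×19.16) = 1.398×10^6 mm³.
d = (1.398×10^6)^(1/3) = 111.8 mm.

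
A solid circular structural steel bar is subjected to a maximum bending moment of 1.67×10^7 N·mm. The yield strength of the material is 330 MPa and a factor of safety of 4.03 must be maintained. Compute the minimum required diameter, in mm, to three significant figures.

σ_allow = 330/4.03 = 81.89 MPa.
For a solid circular section σ = 32M/(πd³), so d³ = 32M/(π σ_allow) = 32×1.6700×10^7/(π×81.89) = 2.077×10^6 mm³.
d = 127.6 mm.

d = 128 mm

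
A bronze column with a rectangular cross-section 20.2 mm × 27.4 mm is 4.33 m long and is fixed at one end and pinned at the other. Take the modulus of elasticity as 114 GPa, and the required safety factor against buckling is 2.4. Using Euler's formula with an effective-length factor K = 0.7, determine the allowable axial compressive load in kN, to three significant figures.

Buckling occurs about the weak axis: I_min = h·b³/12 = 27.4×20.2³/12 = 18820 mm⁴ (b = 20.2 mm is the smaller dimension).
Effective length L_e = KL = 0.7×4.33 m = 3031 mm.
Euler critical load P_cr = π²EI/L_e² = π²×114000×18820/3031² = 2305 N.
P_allow = P_cr/n = 2305/2.4 = 960.4 N.

P_allow = 0.960 kN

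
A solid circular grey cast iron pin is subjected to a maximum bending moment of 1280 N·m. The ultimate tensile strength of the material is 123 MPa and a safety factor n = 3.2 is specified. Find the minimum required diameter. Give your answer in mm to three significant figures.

σ_allow = 123/3.2 = 38.44 MPa.
For a solid circular section σ = 32M/(πd³), so d³ = 32M/(π σ_allow) = 32×1280000/(π×38.44) = 339200 mm³.
d = 69.74 mm.

d = 69.7 mm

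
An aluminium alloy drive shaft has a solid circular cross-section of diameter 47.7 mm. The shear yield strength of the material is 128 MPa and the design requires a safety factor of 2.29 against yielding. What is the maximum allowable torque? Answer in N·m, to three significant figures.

τ_allow = 128/2.29 = 55.90 MPa.
For a solid shaft T_allow = τ_allow·πd³/16; πd³/16 = π×47.7³/16 = 21310 mm³.
T_allow = 55.90×21310 = 1.191×10^6 N·mm = 1191 N·m.

T_allow = 1190 N·m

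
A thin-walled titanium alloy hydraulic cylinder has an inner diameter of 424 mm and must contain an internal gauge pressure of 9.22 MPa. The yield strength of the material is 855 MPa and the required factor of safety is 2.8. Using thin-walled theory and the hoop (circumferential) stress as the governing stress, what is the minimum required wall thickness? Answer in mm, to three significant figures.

σ_allow = 855/2.8 = 305.4 MPa.
Hoop stress σ_h = pD/(2t), so t = pD/(2σ_allow) = 9.22×424/(2×305.4) = 6.401 mm.

t = 6.40 mm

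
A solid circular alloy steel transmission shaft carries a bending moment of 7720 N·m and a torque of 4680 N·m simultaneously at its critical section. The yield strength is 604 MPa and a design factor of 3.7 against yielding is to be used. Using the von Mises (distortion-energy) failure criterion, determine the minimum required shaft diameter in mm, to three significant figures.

d = 81.6 mm

σ_allow = σ_y/n = 604/3.7 = 163.2 MPa.
For a solid shaft σ_b = 32M/(πd³) and τ = 16T/(πd³), so the von Mises stress is σ' = (16/πd³)·√(4M²+3T²).
√(4M²+3T²) = √(4×(7.720×10^6)² + 3×(4.680×10^6)²) = 1.744×10^7 N·mm.
d³ = 16×1.744×10^7/(π×163.2) = 544100 mm³.
d = 81.64 mm.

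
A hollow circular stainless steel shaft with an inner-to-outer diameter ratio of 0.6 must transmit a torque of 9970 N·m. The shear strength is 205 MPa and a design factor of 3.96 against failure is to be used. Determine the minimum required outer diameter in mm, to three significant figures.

τ_allow = 205/3.96 = 51.77 MPa.
For a hollow shaft τ = 16T/[πd_o³(1−k⁴)] with k = 0.6, so 1−k⁴ = 0.8704.
d_o³ = 16T/[π τ_allow (1−k⁴)] = 16×9970000/(π×51.77×0.8704) = 1.127×10^6 mm³.
d_o = 104.1 mm.

d_o = 104 mm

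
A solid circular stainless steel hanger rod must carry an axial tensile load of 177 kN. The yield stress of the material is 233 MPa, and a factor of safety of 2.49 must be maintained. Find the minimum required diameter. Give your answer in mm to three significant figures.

d = 49.1 mm

Allowable stress σ_allow = 233/2.49 = 93.57 MPa.
Required area A = F/σ_allow = 177000/93.57 = 1892 mm².
A = πd²/4 → d = √(4A/π) = 49.08 mm.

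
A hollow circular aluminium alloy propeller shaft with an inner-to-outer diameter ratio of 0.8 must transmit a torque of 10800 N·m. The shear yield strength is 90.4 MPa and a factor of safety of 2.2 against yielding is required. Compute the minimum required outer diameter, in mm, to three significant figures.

τ_allow = 90.4/2.2 = 41.09 MPa.
For a hollow shaft τ = 16T/[πd_o³(1−k⁴)] with k = 0.8, so 1−k⁴ = 0.5904.
d_o³ = 16T/[π τ_allow (1−k⁴)] = 16×1.0800×10^7/(π×41.09×0.5904) = 2.267×10^6 mm³.
d_o = 131.4 mm.

d_o = 131 mm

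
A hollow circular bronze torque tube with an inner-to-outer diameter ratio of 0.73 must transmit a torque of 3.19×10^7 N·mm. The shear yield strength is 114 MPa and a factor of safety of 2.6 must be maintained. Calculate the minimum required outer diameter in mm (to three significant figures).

d_o = 173 mm

τ_allow = 114/2.6 = 43.85 MPa.
For a hollow shaft τ = 16T/[πd_o³(1−k⁴)] with k = 0.73, so 1−k⁴ = 0.7160.
d_o³ = 16T/[π τ_allow (1−k⁴)] = 16×3.1900×10^7/(π×43.85×0.7160) = 5.175×10^6 mm³.
d_o = 173.0 mm.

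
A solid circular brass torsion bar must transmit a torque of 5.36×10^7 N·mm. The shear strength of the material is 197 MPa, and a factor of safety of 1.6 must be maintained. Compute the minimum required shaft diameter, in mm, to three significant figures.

d = 130 mm

Allowable shear stress τ_allow = 197/1.6 = 123.1 MPa.
For a solid shaft τ = 16T/(πd³), so d³ = 16T/(π τ_allow) = 16×5.3600×10^7/(π×123.1) = 2.217×10^6 mm³.
d = (2.217×10^6)^(1/3) = 130.4 mm.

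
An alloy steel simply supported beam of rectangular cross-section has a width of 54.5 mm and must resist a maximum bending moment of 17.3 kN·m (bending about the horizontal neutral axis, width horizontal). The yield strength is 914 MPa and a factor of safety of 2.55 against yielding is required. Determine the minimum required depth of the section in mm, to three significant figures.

σ_allow = 914/2.55 = 358.4 MPa.
For a rectangular section σ = 6M/(bh²), so h² = 6M/(b σ_allow) = 6×1.7300×10^7/(54.5×358.4) = 5314 mm².
h = 72.89 mm.

h = 72.9 mm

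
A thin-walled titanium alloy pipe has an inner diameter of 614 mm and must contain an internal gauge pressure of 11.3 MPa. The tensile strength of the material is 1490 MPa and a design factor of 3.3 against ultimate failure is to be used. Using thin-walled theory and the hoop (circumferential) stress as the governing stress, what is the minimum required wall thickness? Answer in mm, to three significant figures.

t = 7.68 mm

σ_allow = 1490/3.3 = 451.5 MPa.
Hoop stress σ_h = pD/(2t), so t = pD/(2σ_allow) = 11.3×614/(2×451.5) = 7.683 mm.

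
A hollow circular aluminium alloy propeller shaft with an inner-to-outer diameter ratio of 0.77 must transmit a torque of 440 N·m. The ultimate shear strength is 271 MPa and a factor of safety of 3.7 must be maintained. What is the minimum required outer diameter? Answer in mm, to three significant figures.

τ_allow = 271/3.7 = 73.24 MPa.
For a hollow shaft τ = 16T/[πd_o³(1−k⁴)] with k = 0.77, so 1−k⁴ = 0.6485.
d_o³ = 16T/[π τ_allow (1−k⁴)] = 16×440000/(π×73.24×0.6485) = 47180 mm³.
d_o = 36.13 mm.

d_o = 36.1 mm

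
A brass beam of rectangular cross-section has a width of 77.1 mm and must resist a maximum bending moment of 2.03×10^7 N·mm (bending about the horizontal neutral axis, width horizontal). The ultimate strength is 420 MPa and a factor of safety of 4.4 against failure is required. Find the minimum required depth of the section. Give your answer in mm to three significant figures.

h = 129 mm

σ_allow = 420/4.4 = 95.45 MPa.
For a rectangular section σ = 6M/(bh²), so h² = 6M/(b σ_allow) = 6×2.0300×10^7/(77.1×95.45) = 16550 mm².
h = 128.6 mm.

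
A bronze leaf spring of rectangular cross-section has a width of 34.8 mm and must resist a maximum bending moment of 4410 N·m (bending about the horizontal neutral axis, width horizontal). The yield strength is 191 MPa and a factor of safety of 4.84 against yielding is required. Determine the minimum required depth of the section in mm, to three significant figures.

σ_allow = 191/4.84 = 39.46 MPa.
For a rectangular section σ = 6M/(bh²), so h² = 6M/(b σ_allow) = 6×4410000/(34.8×39.46) = 19270 mm².
h = 138.8 mm.

h = 139 mm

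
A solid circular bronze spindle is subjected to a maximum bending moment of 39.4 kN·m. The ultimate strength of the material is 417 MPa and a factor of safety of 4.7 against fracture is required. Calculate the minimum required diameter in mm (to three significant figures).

σ_allow = 417/4.7 = 88.72 MPa.
For a solid circular section σ = 32M/(πd³), so d³ = 32M/(π σ_allow) = 32×3.9400×10^7/(π×88.72) = 4.523×10^6 mm³.
d = 165.4 mm.

d = 165 mm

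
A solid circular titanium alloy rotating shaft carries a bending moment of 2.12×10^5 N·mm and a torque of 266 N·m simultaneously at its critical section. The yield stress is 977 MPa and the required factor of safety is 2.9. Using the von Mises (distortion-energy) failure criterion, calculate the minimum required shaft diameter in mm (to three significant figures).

d = 21.2 mm

σ_allow = σ_y/n = 977/2.9 = 336.9 MPa.
For a solid shaft σ_b = 32M/(πd³) and τ = 16T/(πd³), so the von Mises stress is σ' = (16/πd³)·√(4M²+3T²).
√(4M²+3T²) = √(4×(212000)² + 3×(266000)²) = 626100 N·mm.
d³ = 16×626100/(π×336.9) = 9465 mm³.
d = 21.15 mm.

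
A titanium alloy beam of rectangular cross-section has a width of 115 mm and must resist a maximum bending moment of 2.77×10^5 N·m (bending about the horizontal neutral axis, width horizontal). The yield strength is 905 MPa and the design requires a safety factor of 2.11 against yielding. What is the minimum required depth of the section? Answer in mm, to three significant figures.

h = 184 mm

σ_allow = 905/2.11 = 428.9 MPa.
For a rectangular section σ = 6M/(bh²), so h² = 6M/(b σ_allow) = 6×2.7700×10^8/(115×428.9) = 33700 mm².
h = 183.6 mm.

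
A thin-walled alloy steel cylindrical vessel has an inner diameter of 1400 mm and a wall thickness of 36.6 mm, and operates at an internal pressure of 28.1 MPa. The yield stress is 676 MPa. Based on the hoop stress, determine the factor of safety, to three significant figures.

n = 1.26

σ_h = pD/(2t) = 28.1×1400/(2×36.6) = 537.4 MPa.
n = 676/537.4 = 1.258.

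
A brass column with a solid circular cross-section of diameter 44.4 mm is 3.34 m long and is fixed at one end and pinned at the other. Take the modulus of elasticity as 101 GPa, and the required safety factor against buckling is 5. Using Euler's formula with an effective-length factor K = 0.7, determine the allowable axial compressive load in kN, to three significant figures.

I = πd⁴/64 = π×44.4⁴/64 = 190800 mm⁴.
Effective length L_e = KL = 0.7×3.34 m = 2338 mm.
Euler critical load P_cr = π²EI/L_e² = π²×101000×190800/2338² = 34790 N.
P_allow = P_cr/n = 34790/5 = 6958 N.

P_allow = 6.96 kN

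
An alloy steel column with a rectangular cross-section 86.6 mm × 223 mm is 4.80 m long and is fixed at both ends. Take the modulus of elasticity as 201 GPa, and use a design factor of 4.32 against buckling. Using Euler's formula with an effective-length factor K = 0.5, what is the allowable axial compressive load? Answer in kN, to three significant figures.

P_allow = 962 kN

Buckling occurs about the weak axis: I_min = h·b³/12 = 223×86.6³/12 = 1.207×10^7 mm⁴ (b = 86.6 mm is the smaller dimension).
Effective length L_e = KL = 0.5×4.80 m = 2400 mm.
Euler critical load P_cr = π²EI/L_e² = π²×201000×1.207×10^7/2400² = 4.157×10^6 N.
P_allow = P_cr/n = 4.157×10^6/4.32 = 962200 N.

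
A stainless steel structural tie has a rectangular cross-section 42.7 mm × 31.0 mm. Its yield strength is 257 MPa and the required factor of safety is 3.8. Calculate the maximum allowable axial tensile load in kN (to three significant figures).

σ_allow = 257/3.8 = 67.63 MPa.
A = 42.7×31.0 = 1324 mm².
F_allow = σ_allow × A = 67.63×1324 = 89520 N.

F_allow = 89.5 kN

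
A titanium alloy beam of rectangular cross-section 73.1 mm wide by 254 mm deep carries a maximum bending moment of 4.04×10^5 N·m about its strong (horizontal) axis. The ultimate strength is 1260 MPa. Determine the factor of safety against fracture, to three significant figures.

n = 2.45

Section modulus S = bh²/6 = 73.1×254²/6 = 786000 mm³.
σ = M/S = 4.0400×10^8/786000 = 514.0 MPa.
n = 1260/514.0 = 2.451.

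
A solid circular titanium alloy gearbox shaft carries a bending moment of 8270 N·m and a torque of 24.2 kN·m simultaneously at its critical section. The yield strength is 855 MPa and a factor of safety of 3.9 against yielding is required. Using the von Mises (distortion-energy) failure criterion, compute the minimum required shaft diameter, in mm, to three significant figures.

σ_allow = σ_y/n = 855/3.9 = 219.2 MPa.
For a solid shaft σ_b = 32M/(πd³) and τ = 16T/(πd³), so the von Mises stress is σ' = (16/πd³)·√(4M²+3T²).
√(4M²+3T²) = √(4×(8.270×10^6)² + 3×(2.420×10^7)²) = 4.506×10^7 N·mm.
d³ = 16×4.506×10^7/(π×219.2) = 1.047×10^6 mm³.
d = 101.5 mm.

d = 102 mm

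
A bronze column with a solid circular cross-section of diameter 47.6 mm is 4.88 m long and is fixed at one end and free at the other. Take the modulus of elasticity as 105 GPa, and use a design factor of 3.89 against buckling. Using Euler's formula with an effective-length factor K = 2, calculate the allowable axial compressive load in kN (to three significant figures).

I = πd⁴/64 = π×47.6⁴/64 = 252000 mm⁴.
Effective length L_e = KL = 2×4.88 m = 9760 mm.
Euler critical load P_cr = π²EI/L_e² = π²×105000×252000/9760² = 2741 N.
P_allow = P_cr/n = 2741/3.89 = 704.8 N.

P_allow = 0.705 kN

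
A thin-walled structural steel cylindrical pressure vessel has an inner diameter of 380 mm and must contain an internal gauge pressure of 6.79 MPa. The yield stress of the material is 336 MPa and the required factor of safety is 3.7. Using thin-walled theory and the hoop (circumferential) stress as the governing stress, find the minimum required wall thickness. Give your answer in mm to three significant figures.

σ_allow = 336/3.7 = 90.81 MPa.
Hoop stress σ_h = pD/(2t), so t = pD/(2σ_allow) = 6.79×380/(2×90.81) = 14.21 mm.

t = 14.2 mm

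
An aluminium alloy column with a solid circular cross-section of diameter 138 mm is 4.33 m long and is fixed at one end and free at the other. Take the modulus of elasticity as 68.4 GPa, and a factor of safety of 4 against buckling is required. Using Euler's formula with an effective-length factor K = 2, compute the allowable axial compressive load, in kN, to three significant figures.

I = πd⁴/64 = π×138⁴/64 = 1.780×10^7 mm⁴.
Effective length L_e = KL = 2×4.33 m = 8660 mm.
Euler critical load P_cr = π²EI/L_e² = π²×68400×1.780×10^7/8660² = 160300 N.
P_allow = P_cr/n = 160300/4 = 40060 N.

P_allow = 40.1 kN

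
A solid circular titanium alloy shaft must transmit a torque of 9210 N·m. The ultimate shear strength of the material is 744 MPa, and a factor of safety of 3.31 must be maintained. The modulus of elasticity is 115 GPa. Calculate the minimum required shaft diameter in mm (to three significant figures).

d = 59.3 mm

Allowable shear stress τ_allow = 744/3.31 = 224.8 MPa.
For a solid shaft τ = 16T/(πd³), so d³ = 16T/(π τ_allow) = 16×9210000/(π×224.8) = 208700 mm³.
d = (208700)^(1/3) = 59.31 mm.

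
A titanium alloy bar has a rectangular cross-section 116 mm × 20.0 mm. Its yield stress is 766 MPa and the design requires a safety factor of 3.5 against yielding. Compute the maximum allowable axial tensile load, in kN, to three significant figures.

σ_allow = 766/3.5 = 218.9 MPa.
A = 116×20.0 = 2320 mm².
F_allow = σ_allow × A = 218.9×2320 = 507700 N.

F_allow = 508 kN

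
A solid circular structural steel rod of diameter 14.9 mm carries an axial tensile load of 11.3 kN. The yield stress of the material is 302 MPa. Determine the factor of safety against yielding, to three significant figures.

n = 4.66

A = πd²/4 = 174.4 mm².
σ = F/A = 11300/174.4 = 64.81 MPa.
n = 302/64.81 = 4.660.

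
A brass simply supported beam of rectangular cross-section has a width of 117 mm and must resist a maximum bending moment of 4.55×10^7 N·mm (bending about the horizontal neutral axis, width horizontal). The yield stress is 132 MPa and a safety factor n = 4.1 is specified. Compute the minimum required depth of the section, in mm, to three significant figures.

h = 269 mm

σ_allow = 132/4.1 = 32.20 MPa.
For a rectangular section σ = 6M/(bh²), so h² = 6M/(b σ_allow) = 6×4.5500×10^7/(117×32.20) = 72470 mm².
h = 269.2 mm.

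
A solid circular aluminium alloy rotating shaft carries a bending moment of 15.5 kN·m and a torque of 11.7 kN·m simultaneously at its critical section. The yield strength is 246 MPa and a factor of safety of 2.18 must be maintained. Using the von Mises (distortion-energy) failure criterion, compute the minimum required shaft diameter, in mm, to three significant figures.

σ_allow = σ_y/n = 246/2.18 = 112.8 MPa.
For a solid shaft σ_b = 32M/(πd³) and τ = 16T/(πd³), so the von Mises stress is σ' = (16/πd³)·√(4M²+3T²).
√(4M²+3T²) = √(4×(1.550×10^7)² + 3×(1.170×10^7)²) = 3.704×10^7 N·mm.
d³ = 16×3.704×10^7/(π×112.8) = 1.672×10^6 mm³.
d = 118.7 mm.

d = 119 mm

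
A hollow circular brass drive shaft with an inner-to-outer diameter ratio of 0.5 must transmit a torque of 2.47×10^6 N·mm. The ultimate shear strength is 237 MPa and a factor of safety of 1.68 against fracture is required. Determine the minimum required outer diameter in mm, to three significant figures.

d_o = 45.6 mm

τ_allow = 237/1.68 = 141.1 MPa.
For a hollow shaft τ = 16T/[πd_o³(1−k⁴)] with k = 0.5, so 1−k⁴ = 0.9375.
d_o³ = 16T/[π τ_allow (1−k⁴)] = 16×2470000/(π×141.1×0.9375) = 95120 mm³.
d_o = 45.65 mm.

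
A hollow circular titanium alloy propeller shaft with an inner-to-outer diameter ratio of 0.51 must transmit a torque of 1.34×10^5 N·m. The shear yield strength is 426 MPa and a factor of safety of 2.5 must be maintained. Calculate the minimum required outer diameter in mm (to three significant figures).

d_o = 163 mm

τ_allow = 426/2.5 = 170.4 MPa.
For a hollow shaft τ = 16T/[πd_o³(1−k⁴)] with k = 0.51, so 1−k⁴ = 0.9323.
d_o³ = 16T/[π τ_allow (1−k⁴)] = 16×1.3400×10^8/(π×170.4×0.9323) = 4.296×10^6 mm³.
d_o = 162.6 mm.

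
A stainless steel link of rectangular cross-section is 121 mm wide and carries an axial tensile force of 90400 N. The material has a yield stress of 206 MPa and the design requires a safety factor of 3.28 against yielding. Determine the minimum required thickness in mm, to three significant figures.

σ_allow = 206/3.28 = 62.80 MPa.
Required area A = F/σ_allow = 90400/62.80 = 1439 mm².
t = A/w = 1439/121 = 11.90 mm.

t = 11.9 mm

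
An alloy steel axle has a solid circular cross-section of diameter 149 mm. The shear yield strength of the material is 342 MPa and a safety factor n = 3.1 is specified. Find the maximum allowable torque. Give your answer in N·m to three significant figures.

τ_allow = 342/3.1 = 110.3 MPa.
For a solid shaft T_allow = τ_allow·πd³/16; πd³/16 = π×149³/16 = 649500 mm³.
T_allow = 110.3×649500 = 7.166×10^7 N·mm = 71660 N·m.

T_allow = 71700 N·m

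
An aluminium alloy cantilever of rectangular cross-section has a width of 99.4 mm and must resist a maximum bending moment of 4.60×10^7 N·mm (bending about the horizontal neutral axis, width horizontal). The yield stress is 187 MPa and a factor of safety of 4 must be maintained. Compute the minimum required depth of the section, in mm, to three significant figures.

σ_allow = 187/4 = 46.75 MPa.
For a rectangular section σ = 6M/(bh²), so h² = 6M/(b σ_allow) = 6×4.6000×10^7/(99.4×46.75) = 59390 mm².
h = 243.7 mm.

h = 244 mm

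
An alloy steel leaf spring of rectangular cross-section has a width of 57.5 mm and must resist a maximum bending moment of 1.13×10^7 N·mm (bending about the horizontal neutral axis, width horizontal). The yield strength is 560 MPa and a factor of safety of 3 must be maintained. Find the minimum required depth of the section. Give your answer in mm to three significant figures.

σ_allow = 560/3 = 186.7 MPa.
For a rectangular section σ = 6M/(bh²), so h² = 6M/(b σ_allow) = 6×1.1300×10^7/(57.5×186.7) = 6317 mm².
h = 79.48 mm.

h = 79.5 mm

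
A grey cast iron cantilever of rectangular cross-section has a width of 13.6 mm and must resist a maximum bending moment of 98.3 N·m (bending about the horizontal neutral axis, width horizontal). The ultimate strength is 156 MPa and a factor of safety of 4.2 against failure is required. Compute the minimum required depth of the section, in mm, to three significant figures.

σ_allow = 156/4.2 = 37.14 MPa.
For a rectangular section σ = 6M/(bh²), so h² = 6M/(b σ_allow) = 6×98300/(13.6×37.14) = 1168 mm².
h = 34.17 mm.

h = 34.2 mm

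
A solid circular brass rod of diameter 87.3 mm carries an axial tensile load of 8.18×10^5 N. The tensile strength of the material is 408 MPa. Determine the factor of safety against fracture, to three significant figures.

A = πd²/4 = 5986 mm².
σ = F/A = 818000/5986 = 136.7 MPa.
n = 408/136.7 = 2.986.

n = 2.99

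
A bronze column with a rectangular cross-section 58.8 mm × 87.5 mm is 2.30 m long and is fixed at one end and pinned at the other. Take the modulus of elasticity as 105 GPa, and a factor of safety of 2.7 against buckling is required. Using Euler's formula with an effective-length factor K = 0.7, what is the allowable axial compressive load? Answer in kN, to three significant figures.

P_allow = 219 kN

Buckling occurs about the weak axis: I_min = h·b³/12 = 87.5×58.8³/12 = 1.482×10^6 mm⁴ (b = 58.8 mm is the smaller dimension).
Effective length L_e = KL = 0.7×2.30 m = 1610 mm.
Euler critical load P_cr = π²EI/L_e² = π²×105000×1.482×10^6/1610² = 592600 N.
P_allow = P_cr/n = 592600/2.7 = 219500 N.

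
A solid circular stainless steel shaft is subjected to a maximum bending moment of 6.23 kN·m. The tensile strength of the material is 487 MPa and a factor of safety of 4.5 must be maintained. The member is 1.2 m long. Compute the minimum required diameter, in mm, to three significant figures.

σ_allow = 487/4.5 = 108.2 MPa.
For a solid circular section σ = 32M/(πd³), so d³ = 32M/(π σ_allow) = 32×6230000/(π×108.2) = 586400 mm³.
d = 83.70 mm.

d = 83.7 mm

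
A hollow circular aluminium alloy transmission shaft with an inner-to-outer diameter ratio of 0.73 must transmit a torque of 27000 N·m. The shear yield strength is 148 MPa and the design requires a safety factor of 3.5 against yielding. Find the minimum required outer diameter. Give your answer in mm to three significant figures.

d_o = 166 mm

τ_allow = 148/3.5 = 42.29 MPa.
For a hollow shaft τ = 16T/[πd_o³(1−k⁴)] with k = 0.73, so 1−k⁴ = 0.7160.
d_o³ = 16T/[π τ_allow (1−k⁴)] = 16×2.7000×10^7/(π×42.29×0.7160) = 4.542×10^6 mm³.
d_o = 165.6 mm.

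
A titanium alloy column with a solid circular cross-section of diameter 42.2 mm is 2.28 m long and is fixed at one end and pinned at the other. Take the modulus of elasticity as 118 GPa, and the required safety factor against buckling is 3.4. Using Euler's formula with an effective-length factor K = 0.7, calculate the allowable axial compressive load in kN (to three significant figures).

I = πd⁴/64 = π×42.2⁴/64 = 155700 mm⁴.
Effective length L_e = KL = 0.7×2.28 m = 1596 mm.
Euler critical load P_cr = π²EI/L_e² = π²×118000×155700/1596² = 71180 N.
P_allow = P_cr/n = 71180/3.4 = 20930 N.

P_allow = 20.9 kN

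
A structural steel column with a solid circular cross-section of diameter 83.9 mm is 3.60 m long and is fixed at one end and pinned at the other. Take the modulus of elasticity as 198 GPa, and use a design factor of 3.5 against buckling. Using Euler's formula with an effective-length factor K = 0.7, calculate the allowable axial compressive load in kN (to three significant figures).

P_allow = 214 kN

I = πd⁴/64 = π×83.9⁴/64 = 2.432×10^6 mm⁴.
Effective length L_e = KL = 0.7×3.60 m = 2520 mm.
Euler critical load P_cr = π²EI/L_e² = π²×198000×2.432×10^6/2520² = 748500 N.
P_allow = P_cr/n = 748500/3.5 = 213900 N.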